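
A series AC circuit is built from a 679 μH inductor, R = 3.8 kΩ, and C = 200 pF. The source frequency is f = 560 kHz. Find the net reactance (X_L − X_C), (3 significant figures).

968 Ω

ω = 2πf = 3.519e+06 rad/s
X_L = ωL = 2390 Ω
X_C = 1/(ωC) = 1420 Ω
X = 2390 − 1420 = 968 Ω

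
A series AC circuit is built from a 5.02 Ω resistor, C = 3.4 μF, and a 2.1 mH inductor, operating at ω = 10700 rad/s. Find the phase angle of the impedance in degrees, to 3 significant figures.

X_L = ωL = 22.5 Ω
X_C = 1/(ωC) = 27.5 Ω
Net reactance X = X_L − X_C = -5.02 Ω
Z = 5.02 − j5.02 Ω
|Z| = √(5.02² + 5.02²) = 7.10 Ω
∠Z = arctan(-5.02/5.02) = -45.0°

-45.0°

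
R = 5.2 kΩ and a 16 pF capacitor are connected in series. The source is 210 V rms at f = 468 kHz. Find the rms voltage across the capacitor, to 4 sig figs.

ω = 2πf = 2.941e+06 rad/s
X_C = 1/(ωC) = 21250 Ω
Z = 5200 − j21250 Ω
|Z| = √(5200² + 21250²) = 21880 Ω
I = V/|Z| = 9.597 mA
V_C = I·|Z_C| = 0.009597 × 21250 = 204.0 V

204.0 V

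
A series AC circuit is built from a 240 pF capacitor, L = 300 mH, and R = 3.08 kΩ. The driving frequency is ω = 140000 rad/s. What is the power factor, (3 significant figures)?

X_L = ωL = 42000 Ω
X_C = 1/(ωC) = 29800 Ω
Net reactance X = X_L − X_C = 12200 Ω
Z = 3080 + j12200 Ω
|Z| = √(3080² + 12200²) = 12600 Ω
∠Z = arctan(12200/3080) = 75.9°
cos φ = cos(75.9°) = 0.244

0.244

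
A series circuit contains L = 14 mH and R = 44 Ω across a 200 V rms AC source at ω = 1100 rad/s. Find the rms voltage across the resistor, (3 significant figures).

189 V

X_L = ωL = 15.4 Ω
Z = 44.0 + j15.4 Ω
|Z| = √(44.0² + 15.4²) = 46.6 Ω
I = V/|Z| = 4.29 A
V_R = I·|Z_R| = 4.29 × 44.0 = 189 V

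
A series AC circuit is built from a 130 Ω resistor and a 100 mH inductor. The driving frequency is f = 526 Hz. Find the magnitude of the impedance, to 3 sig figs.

355 Ω

ω = 2πf = 3305 rad/s
X_L = ωL = 330 Ω
Z = 130 + j330 Ω
|Z| = √(130² + 330²) = 355 Ω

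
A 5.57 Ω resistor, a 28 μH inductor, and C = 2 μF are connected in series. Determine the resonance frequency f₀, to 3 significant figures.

ω₀ = 1/√(LC) = 1/√(2.8e-05 × 2e-06) = 133600 rad/s
f₀ = ω₀/(2π) = 21.3 kHz

21.3 kHz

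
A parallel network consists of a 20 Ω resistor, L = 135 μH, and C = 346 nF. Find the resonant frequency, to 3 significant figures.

23.3 kHz

ω₀ = 1/√(LC) = 1/√(0.000135 × 3.46e-07) = 146300 rad/s
f₀ = ω₀/(2π) = 23.3 kHz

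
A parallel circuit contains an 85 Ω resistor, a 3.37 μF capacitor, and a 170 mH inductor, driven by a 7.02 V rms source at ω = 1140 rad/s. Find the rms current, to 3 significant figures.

X_L = ωL = 194 Ω
X_C = 1/(ωC) = 260 Ω
Parallel: admittances add. Y = 1/R + 1/(jωL) + jωC
Y = (0.0118 − j0.00132) S
|Y| = 0.0118 S → |Z| = 1/|Y| = 84.5 Ω, ∠Z = −∠Y = 6.39°
I = V/|Z| = 7.02/84.5 = 83.1 mA

83.1 mA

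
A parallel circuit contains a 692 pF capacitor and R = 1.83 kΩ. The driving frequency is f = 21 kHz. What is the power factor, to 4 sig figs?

0.9863

ω = 2πf = 131900 rad/s
X_C = 1/(ωC) = 10950 Ω
Parallel: admittances add. Y = 1/R + jωC
Y = (0.0005464 + j9.131e-05) S
|Y| = 0.0005540 S → |Z| = 1/|Y| = 1805 Ω, ∠Z = −∠Y = -9.486°
cos φ = cos(-9.486°) = 0.9863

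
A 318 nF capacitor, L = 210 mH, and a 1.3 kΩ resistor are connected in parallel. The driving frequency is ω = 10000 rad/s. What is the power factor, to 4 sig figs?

0.2736

X_L = ωL = 2100 Ω
X_C = 1/(ωC) = 314.5 Ω
Parallel: admittances add. Y = 1/R + 1/(jωL) + jωC
Y = (0.0007692 + j0.002704) S
|Y| = 0.002811 S → |Z| = 1/|Y| = 355.7 Ω, ∠Z = −∠Y = -74.12°
cos φ = cos(-74.12°) = 0.2736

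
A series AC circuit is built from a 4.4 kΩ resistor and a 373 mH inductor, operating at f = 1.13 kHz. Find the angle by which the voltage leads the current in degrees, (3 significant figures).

ω = 2πf = 7100 rad/s
X_L = ωL = 2650 Ω
Z = 4400 + j2650 Ω
|Z| = √(4400² + 2650²) = 5140 Ω
∠Z = arctan(2650/4400) = 31.0°

31.0°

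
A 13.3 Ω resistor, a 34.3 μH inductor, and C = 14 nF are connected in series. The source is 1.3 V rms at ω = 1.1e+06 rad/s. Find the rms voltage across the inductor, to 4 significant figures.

1.620 V

X_L = ωL = 37.73 Ω
X_C = 1/(ωC) = 64.94 Ω
Net reactance X = X_L − X_C = -27.21 Ω
Z = 13.30 − j27.21 Ω
|Z| = √(13.30² + 27.21²) = 30.28 Ω
I = V/|Z| = 42.93 mA
V_L = I·|Z_L| = 0.04293 × 37.73 = 1.620 V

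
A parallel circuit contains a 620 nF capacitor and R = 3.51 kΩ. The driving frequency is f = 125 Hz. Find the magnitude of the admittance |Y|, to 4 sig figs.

ω = 2πf = 785.4 rad/s
X_C = 1/(ωC) = 2054 Ω
Parallel: admittances add. Y = 1/R + jωC
Y = (0.0002849 + j0.0004869) S
|Y| = 0.0005642 S → |Z| = 1/|Y| = 1773 Ω, ∠Z = −∠Y = -59.67°

564.2 μS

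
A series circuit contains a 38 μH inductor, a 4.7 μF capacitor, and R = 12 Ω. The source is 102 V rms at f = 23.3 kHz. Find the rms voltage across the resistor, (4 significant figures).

ω = 2πf = 146400 rad/s
X_L = ωL = 5.563 Ω
X_C = 1/(ωC) = 1.453 Ω
Net reactance X = X_L − X_C = 4.110 Ω
Z = 12.00 + j4.110 Ω
|Z| = √(12.00² + 4.110²) = 12.68 Ω
I = V/|Z| = 8.041 A
V_R = I·|Z_R| = 8.041 × 12.00 = 96.50 V

96.50 V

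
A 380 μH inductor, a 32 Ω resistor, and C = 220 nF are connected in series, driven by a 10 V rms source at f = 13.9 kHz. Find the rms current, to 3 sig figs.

269 mA

ω = 2πf = 87340 rad/s
X_L = ωL = 33.2 Ω
X_C = 1/(ωC) = 52.0 Ω
Net reactance X = X_L − X_C = -18.9 Ω
Z = 32.0 − j18.9 Ω
|Z| = √(32.0² + 18.9²) = 37.1 Ω
I = V/|Z| = 10/37.1 = 269 mA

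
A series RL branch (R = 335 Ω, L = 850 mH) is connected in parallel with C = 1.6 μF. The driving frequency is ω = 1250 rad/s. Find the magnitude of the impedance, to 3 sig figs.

X_L = ωL = 1060 Ω
X_C = 1/(ωC) = 500 Ω
Branch 1 (R+jX_L): Z₁ = 335 + j1060 Ω, |Z₁| = 1110 Ω
Branch 2 (−jX_C): Z₂ = −j500 Ω
Parallel: Z = Z₁Z₂/(Z₁+Z₂), |Z| = 851 Ω, ∠Z = -76.7°

851 Ω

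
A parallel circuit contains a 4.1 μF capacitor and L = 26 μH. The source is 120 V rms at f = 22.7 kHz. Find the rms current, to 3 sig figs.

37.8 A

ω = 2πf = 142600 rad/s
X_L = ωL = 3.71 Ω
X_C = 1/(ωC) = 1.71 Ω
Parallel: admittances add. Y = 1/(jωL) + jωC
Y = (0 + j0.315) S
|Y| = 0.315 S → |Z| = 1/|Y| = 3.17 Ω, ∠Z = −∠Y = -90.0°
I = V/|Z| = 120/3.17 = 37.8 A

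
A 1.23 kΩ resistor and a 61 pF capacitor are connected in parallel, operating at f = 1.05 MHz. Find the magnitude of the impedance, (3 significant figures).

ω = 2πf = 6.597e+06 rad/s
X_C = 1/(ωC) = 2480 Ω
Parallel: admittances add. Y = 1/R + jωC
Y = (0.000813 + j0.000402) S
|Y| = 0.000907 S → |Z| = 1/|Y| = 1100 Ω, ∠Z = −∠Y = -26.3°

1100 Ω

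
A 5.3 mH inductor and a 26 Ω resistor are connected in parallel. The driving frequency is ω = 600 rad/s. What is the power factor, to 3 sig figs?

X_L = ωL = 3.18 Ω
Parallel: admittances add. Y = 1/R + 1/(jωL)
Y = (0.0385 − j0.314) S
|Y| = 0.317 S → |Z| = 1/|Y| = 3.16 Ω, ∠Z = −∠Y = 83.0°
cos φ = cos(83.0°) = 0.121

0.121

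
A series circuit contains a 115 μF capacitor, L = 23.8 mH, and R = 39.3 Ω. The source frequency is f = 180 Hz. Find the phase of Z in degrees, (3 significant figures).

26.1°

ω = 2πf = 1131 rad/s
X_L = ωL = 26.9 Ω
X_C = 1/(ωC) = 7.69 Ω
Net reactance X = X_L − X_C = 19.2 Ω
Z = 39.3 + j19.2 Ω
|Z| = √(39.3² + 19.2²) = 43.8 Ω
∠Z = arctan(19.2/39.3) = 26.1°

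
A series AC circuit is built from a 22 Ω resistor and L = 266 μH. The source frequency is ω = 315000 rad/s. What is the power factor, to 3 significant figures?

X_L = ωL = 83.8 Ω
Z = 22.0 + j83.8 Ω
|Z| = √(22.0² + 83.8²) = 86.6 Ω
∠Z = arctan(83.8/22.0) = 75.3°
cos φ = cos(75.3°) = 0.254

0.254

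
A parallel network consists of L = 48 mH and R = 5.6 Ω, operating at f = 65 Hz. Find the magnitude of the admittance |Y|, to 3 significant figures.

186 mS

ω = 2πf = 408.4 rad/s
X_L = ωL = 19.6 Ω
Parallel: admittances add. Y = 1/R + 1/(jωL)
Y = (0.179 − j0.0510) S
|Y| = 0.186 S → |Z| = 1/|Y| = 5.38 Ω, ∠Z = −∠Y = 15.9°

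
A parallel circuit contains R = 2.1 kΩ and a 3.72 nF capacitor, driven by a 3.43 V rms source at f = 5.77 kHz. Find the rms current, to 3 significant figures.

ω = 2πf = 36250 rad/s
X_C = 1/(ωC) = 7410 Ω
Parallel: admittances add. Y = 1/R + jωC
Y = (0.000476 + j0.000135) S
|Y| = 0.000495 S → |Z| = 1/|Y| = 2020 Ω, ∠Z = −∠Y = -15.8°
I = V/|Z| = 3.43/2020 = 1.70 mA

1.70 mA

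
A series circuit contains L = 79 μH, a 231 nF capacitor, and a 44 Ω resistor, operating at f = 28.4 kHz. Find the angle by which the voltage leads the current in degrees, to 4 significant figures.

-13.01°

ω = 2πf = 178400 rad/s
X_L = ωL = 14.10 Ω
X_C = 1/(ωC) = 24.26 Ω
Net reactance X = X_L − X_C = -10.16 Ω
Z = 44.00 − j10.16 Ω
|Z| = √(44.00² + 10.16²) = 45.16 Ω
∠Z = arctan(-10.16/44.00) = -13.01°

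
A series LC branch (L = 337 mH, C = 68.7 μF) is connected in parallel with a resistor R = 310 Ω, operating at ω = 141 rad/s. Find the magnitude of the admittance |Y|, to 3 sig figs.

18.2 mS

X_L = ωL = 47.5 Ω
X_C = 1/(ωC) = 103 Ω
Branch 1: Z₁ = R = 310 Ω
Branch 2 (series LC): Z₂ = j(X_L − X_C) = −j55.7 Ω
Parallel: Z = Z₁Z₂/(Z₁+Z₂), |Z| = 54.8 Ω, ∠Z = -79.8°
|Y| = 1/|Z| = 18.2 mS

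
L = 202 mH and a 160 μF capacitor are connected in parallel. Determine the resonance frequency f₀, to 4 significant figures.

ω₀ = 1/√(LC) = 1/√(0.202 × 0.00016) = 175.9 rad/s
f₀ = ω₀/(2π) = 28.00 Hz

28.00 Hz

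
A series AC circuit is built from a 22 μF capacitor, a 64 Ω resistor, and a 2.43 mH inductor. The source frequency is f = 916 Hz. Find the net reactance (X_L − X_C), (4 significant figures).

6.088 Ω

ω = 2πf = 5755 rad/s
X_L = ωL = 13.99 Ω
X_C = 1/(ωC) = 7.898 Ω
X = 13.99 − 7.898 = 6.088 Ω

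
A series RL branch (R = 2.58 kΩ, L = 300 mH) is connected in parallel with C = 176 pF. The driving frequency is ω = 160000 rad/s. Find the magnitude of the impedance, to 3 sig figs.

134000 Ω

X_L = ωL = 48000 Ω
X_C = 1/(ωC) = 35500 Ω
Branch 1 (R+jX_L): Z₁ = 2580 + j48000 Ω, |Z₁| = 48100 Ω
Branch 2 (−jX_C): Z₂ = −j35500 Ω
Parallel: Z = Z₁Z₂/(Z₁+Z₂), |Z| = 134000 Ω, ∠Z = -81.4°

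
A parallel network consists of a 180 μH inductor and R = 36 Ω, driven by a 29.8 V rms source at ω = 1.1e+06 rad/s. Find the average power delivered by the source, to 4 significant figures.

24.67 W

X_L = ωL = 198.0 Ω
Parallel: admittances add. Y = 1/R + 1/(jωL)
Y = (0.02778 − j0.005051) S
|Y| = 0.02823 S → |Z| = 1/|Y| = 35.42 Ω, ∠Z = −∠Y = 10.30°
I = V/|Z| = 841.3 mA
P = VI cos φ = 29.8 × 0.8413 × cos(10.30°) = 24.67 W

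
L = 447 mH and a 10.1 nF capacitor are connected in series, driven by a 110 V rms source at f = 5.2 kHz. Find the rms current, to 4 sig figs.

9.504 mA

ω = 2πf = 32670 rad/s
X_L = ωL = 14600 Ω
X_C = 1/(ωC) = 3030 Ω
Net reactance X = X_L − X_C = 11570 Ω
Z = j11570 Ω
|Z| = √(0² + 11570²) = 11570 Ω
I = V/|Z| = 110/11570 = 9.504 mA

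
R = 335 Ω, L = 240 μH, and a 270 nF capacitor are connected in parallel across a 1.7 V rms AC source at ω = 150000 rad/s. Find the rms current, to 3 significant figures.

22.2 mA

X_L = ωL = 36.0 Ω
X_C = 1/(ωC) = 24.7 Ω
Parallel: admittances add. Y = 1/R + 1/(jωL) + jωC
Y = (0.00299 + j0.0127) S
|Y| = 0.0131 S → |Z| = 1/|Y| = 76.5 Ω, ∠Z = −∠Y = -76.8°
I = V/|Z| = 1.7/76.5 = 22.2 mA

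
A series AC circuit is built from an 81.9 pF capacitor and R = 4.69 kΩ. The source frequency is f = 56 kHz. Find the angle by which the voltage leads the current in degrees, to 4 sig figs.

-82.30°

ω = 2πf = 351900 rad/s
X_C = 1/(ωC) = 34700 Ω
Z = 4690 − j34700 Ω
|Z| = √(4690² + 34700²) = 35020 Ω
∠Z = arctan(-34700/4690) = -82.30°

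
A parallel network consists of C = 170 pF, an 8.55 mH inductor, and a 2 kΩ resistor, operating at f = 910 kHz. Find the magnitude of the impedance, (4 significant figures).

ω = 2πf = 5.718e+06 rad/s
X_L = ωL = 48890 Ω
X_C = 1/(ωC) = 1029 Ω
Parallel: admittances add. Y = 1/R + 1/(jωL) + jωC
Y = (0.0005000 + j0.0009516) S
|Y| = 0.001075 S → |Z| = 1/|Y| = 930.3 Ω, ∠Z = −∠Y = -62.28°

930.3 Ω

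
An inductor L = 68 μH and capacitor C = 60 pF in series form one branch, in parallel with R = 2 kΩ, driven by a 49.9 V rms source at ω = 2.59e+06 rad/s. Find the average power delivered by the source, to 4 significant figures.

X_L = ωL = 176.1 Ω
X_C = 1/(ωC) = 6435 Ω
Branch 1: Z₁ = R = 2000 Ω
Branch 2 (series LC): Z₂ = j(X_L − X_C) = −j6259 Ω
Parallel: Z = Z₁Z₂/(Z₁+Z₂), |Z| = 1905 Ω, ∠Z = -17.72°
I = V/|Z| = 26.19 mA
P = VI cos φ = 49.9 × 0.02619 × cos(-17.72°) = 1.245 W

1.245 W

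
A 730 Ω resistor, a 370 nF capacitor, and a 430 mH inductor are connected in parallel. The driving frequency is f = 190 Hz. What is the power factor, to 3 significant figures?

0.673

ω = 2πf = 1194 rad/s
X_L = ωL = 513 Ω
X_C = 1/(ωC) = 2260 Ω
Parallel: admittances add. Y = 1/R + 1/(jωL) + jωC
Y = (0.00137 − j0.00151) S
|Y| = 0.00204 S → |Z| = 1/|Y| = 491 Ω, ∠Z = −∠Y = 47.7°
cos φ = cos(47.7°) = 0.673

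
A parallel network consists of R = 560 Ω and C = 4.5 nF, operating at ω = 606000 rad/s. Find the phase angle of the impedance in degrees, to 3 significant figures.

-56.8°

X_C = 1/(ωC) = 367 Ω
Parallel: admittances add. Y = 1/R + jωC
Y = (0.00179 + j0.00273) S
|Y| = 0.00326 S → |Z| = 1/|Y| = 307 Ω, ∠Z = −∠Y = -56.8°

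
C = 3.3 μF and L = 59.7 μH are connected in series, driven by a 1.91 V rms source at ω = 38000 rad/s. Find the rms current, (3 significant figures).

X_L = ωL = 2.27 Ω
X_C = 1/(ωC) = 7.97 Ω
Net reactance X = X_L − X_C = -5.71 Ω
Z = − j5.71 Ω
|Z| = √(0² + 5.71²) = 5.71 Ω
I = V/|Z| = 1.91/5.71 = 335 mA

335 mA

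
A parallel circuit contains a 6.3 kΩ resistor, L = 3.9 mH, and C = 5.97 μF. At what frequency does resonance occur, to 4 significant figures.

1.043 kHz

ω₀ = 1/√(LC) = 1/√(0.0039 × 5.97e-06) = 6554 rad/s
f₀ = ω₀/(2π) = 1.043 kHz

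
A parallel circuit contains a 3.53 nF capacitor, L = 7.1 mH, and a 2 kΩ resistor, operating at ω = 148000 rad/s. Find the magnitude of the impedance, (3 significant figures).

X_L = ωL = 1050 Ω
X_C = 1/(ωC) = 1910 Ω
Parallel: admittances add. Y = 1/R + 1/(jωL) + jωC
Y = (0.000500 − j0.000429) S
|Y| = 0.000659 S → |Z| = 1/|Y| = 1520 Ω, ∠Z = −∠Y = 40.6°

1520 Ω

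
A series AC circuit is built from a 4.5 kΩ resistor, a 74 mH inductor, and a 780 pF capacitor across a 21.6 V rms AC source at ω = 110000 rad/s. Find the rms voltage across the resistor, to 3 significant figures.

X_L = ωL = 8140 Ω
X_C = 1/(ωC) = 11700 Ω
Net reactance X = X_L − X_C = -3520 Ω
Z = 4500 − j3520 Ω
|Z| = √(4500² + 3520²) = 5710 Ω
I = V/|Z| = 3.78 mA
V_R = I·|Z_R| = 0.00378 × 4500 = 17.0 V

17.0 V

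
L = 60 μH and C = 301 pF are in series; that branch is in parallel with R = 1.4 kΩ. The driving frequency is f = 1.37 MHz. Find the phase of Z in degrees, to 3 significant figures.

ω = 2πf = 8.608e+06 rad/s
X_L = ωL = 516 Ω
X_C = 1/(ωC) = 386 Ω
Branch 1: Z₁ = R = 1400 Ω
Branch 2 (series LC): Z₂ = j(X_L − X_C) = j131 Ω
Parallel: Z = Z₁Z₂/(Z₁+Z₂), |Z| = 130 Ω, ∠Z = 84.7°

84.7°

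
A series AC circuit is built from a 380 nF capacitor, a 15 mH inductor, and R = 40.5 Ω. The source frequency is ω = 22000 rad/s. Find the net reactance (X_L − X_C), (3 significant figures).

210 Ω

X_L = ωL = 330 Ω
X_C = 1/(ωC) = 120 Ω
X = 330 − 120 = 210 Ω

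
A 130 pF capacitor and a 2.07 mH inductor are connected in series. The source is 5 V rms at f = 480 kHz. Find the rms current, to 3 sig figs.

ω = 2πf = 3.016e+06 rad/s
X_L = ωL = 6240 Ω
X_C = 1/(ωC) = 2550 Ω
Net reactance X = X_L − X_C = 3690 Ω
Z = j3690 Ω
|Z| = √(0² + 3690²) = 3690 Ω
I = V/|Z| = 5/3690 = 1.35 mA

1.35 mA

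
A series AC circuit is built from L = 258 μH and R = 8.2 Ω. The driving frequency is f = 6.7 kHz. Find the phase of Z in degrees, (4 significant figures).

52.95°

ω = 2πf = 42100 rad/s
X_L = ωL = 10.86 Ω
Z = 8.200 + j10.86 Ω
|Z| = √(8.200² + 10.86²) = 13.61 Ω
∠Z = arctan(10.86/8.200) = 52.95°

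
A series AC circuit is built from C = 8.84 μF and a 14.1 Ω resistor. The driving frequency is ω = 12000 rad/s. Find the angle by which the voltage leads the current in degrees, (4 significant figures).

X_C = 1/(ωC) = 9.427 Ω
Z = 14.10 − j9.427 Ω
|Z| = √(14.10² + 9.427²) = 16.96 Ω
∠Z = arctan(-9.427/14.10) = -33.77°

-33.77°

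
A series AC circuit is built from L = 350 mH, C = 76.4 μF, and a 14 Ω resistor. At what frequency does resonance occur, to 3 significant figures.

30.8 Hz

ω₀ = 1/√(LC) = 1/√(0.35 × 7.64e-05) = 193.4 rad/s
f₀ = ω₀/(2π) = 30.8 Hz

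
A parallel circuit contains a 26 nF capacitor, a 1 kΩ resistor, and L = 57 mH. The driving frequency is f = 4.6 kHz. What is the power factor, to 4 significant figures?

0.9897

ω = 2πf = 28900 rad/s
X_L = ωL = 1647 Ω
X_C = 1/(ωC) = 1331 Ω
Parallel: admittances add. Y = 1/R + 1/(jωL) + jωC
Y = (0.001000 + j0.0001445) S
|Y| = 0.001010 S → |Z| = 1/|Y| = 989.7 Ω, ∠Z = −∠Y = -8.221°
cos φ = cos(-8.221°) = 0.9897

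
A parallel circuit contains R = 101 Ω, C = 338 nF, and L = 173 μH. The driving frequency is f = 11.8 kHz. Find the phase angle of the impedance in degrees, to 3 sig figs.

79.4°

ω = 2πf = 74140 rad/s
X_L = ωL = 12.8 Ω
X_C = 1/(ωC) = 39.9 Ω
Parallel: admittances add. Y = 1/R + 1/(jωL) + jωC
Y = (0.00990 − j0.0529) S
|Y| = 0.0538 S → |Z| = 1/|Y| = 18.6 Ω, ∠Z = −∠Y = 79.4°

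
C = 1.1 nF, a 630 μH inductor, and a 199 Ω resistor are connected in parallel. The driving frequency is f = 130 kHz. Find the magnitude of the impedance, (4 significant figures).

ω = 2πf = 816800 rad/s
X_L = ωL = 514.6 Ω
X_C = 1/(ωC) = 1113 Ω
Parallel: admittances add. Y = 1/R + 1/(jωL) + jωC
Y = (0.005025 − j0.001045) S
|Y| = 0.005133 S → |Z| = 1/|Y| = 194.8 Ω, ∠Z = −∠Y = 11.75°

194.8 Ω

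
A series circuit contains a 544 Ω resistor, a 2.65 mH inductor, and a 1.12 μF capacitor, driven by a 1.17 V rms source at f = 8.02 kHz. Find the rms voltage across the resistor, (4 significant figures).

ω = 2πf = 50390 rad/s
X_L = ωL = 133.5 Ω
X_C = 1/(ωC) = 17.72 Ω
Net reactance X = X_L − X_C = 115.8 Ω
Z = 544.0 + j115.8 Ω
|Z| = √(544.0² + 115.8²) = 556.2 Ω
I = V/|Z| = 2.104 mA
V_R = I·|Z_R| = 0.002104 × 544.0 = 1.144 V

1.144 V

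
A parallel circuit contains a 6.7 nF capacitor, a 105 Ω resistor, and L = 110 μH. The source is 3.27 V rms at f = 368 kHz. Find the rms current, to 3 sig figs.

ω = 2πf = 2.312e+06 rad/s
X_L = ωL = 254 Ω
X_C = 1/(ωC) = 64.6 Ω
Parallel: admittances add. Y = 1/R + 1/(jωL) + jωC
Y = (0.00952 + j0.0116) S
|Y| = 0.0150 S → |Z| = 1/|Y| = 66.8 Ω, ∠Z = −∠Y = -50.5°
I = V/|Z| = 3.27/66.8 = 49.0 mA

49.0 mA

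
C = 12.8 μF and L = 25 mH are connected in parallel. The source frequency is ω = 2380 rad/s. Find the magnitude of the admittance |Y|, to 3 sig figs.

X_L = ωL = 59.5 Ω
X_C = 1/(ωC) = 32.8 Ω
Parallel: admittances add. Y = 1/(jωL) + jωC
Y = (0 + j0.0137) S
|Y| = 0.0137 S → |Z| = 1/|Y| = 73.2 Ω, ∠Z = −∠Y = -90.0°

13.7 mS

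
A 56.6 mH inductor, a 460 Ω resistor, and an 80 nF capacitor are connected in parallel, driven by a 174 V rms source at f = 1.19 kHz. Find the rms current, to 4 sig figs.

487.2 mA

ω = 2πf = 7477 rad/s
X_L = ωL = 423.2 Ω
X_C = 1/(ωC) = 1672 Ω
Parallel: admittances add. Y = 1/R + 1/(jωL) + jωC
Y = (0.002174 − j0.001765) S
|Y| = 0.002800 S → |Z| = 1/|Y| = 357.1 Ω, ∠Z = −∠Y = 39.07°
I = V/|Z| = 174/357.1 = 487.2 mA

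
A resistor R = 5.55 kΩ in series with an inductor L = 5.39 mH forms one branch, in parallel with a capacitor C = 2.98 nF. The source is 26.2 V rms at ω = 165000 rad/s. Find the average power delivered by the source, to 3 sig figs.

X_L = ωL = 889 Ω
X_C = 1/(ωC) = 2030 Ω
Branch 1 (R+jX_L): Z₁ = 5550 + j889 Ω, |Z₁| = 5620 Ω
Branch 2 (−jX_C): Z₂ = −j2030 Ω
Parallel: Z = Z₁Z₂/(Z₁+Z₂), |Z| = 2020 Ω, ∠Z = -69.2°
I = V/|Z| = 13.0 mA
P = VI cos φ = 26.2 × 0.0130 × cos(-69.2°) = 121 mW

121 mW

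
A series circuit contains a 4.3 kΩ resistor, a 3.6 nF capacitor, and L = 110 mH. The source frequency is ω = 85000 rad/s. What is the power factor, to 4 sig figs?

0.5773

X_L = ωL = 9350 Ω
X_C = 1/(ωC) = 3268 Ω
Net reactance X = X_L − X_C = 6082 Ω
Z = 4300 + j6082 Ω
|Z| = √(4300² + 6082²) = 7449 Ω
∠Z = arctan(6082/4300) = 54.74°
cos φ = cos(54.74°) = 0.5773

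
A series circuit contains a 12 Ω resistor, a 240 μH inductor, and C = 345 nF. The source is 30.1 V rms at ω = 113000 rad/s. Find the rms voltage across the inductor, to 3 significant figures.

67.5 V

X_L = ωL = 27.1 Ω
X_C = 1/(ωC) = 25.7 Ω
Net reactance X = X_L − X_C = 1.47 Ω
Z = 12.0 + j1.47 Ω
|Z| = √(12.0² + 1.47²) = 12.1 Ω
I = V/|Z| = 2.49 A
V_L = I·|Z_L| = 2.49 × 27.1 = 67.5 V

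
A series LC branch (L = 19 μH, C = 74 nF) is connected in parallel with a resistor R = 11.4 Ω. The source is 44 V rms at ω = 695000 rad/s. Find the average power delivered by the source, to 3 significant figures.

170 W

X_L = ωL = 13.2 Ω
X_C = 1/(ωC) = 19.4 Ω
Branch 1: Z₁ = R = 11.4 Ω
Branch 2 (series LC): Z₂ = j(X_L − X_C) = −j6.24 Ω
Parallel: Z = Z₁Z₂/(Z₁+Z₂), |Z| = 5.47 Ω, ∠Z = -61.3°
I = V/|Z| = 8.04 A
P = VI cos φ = 44 × 8.04 × cos(-61.3°) = 170 W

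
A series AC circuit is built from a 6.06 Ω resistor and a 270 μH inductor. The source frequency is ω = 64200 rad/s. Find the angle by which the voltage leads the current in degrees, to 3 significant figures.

70.7°

X_L = ωL = 17.3 Ω
Z = 6.06 + j17.3 Ω
|Z| = √(6.06² + 17.3²) = 18.4 Ω
∠Z = arctan(17.3/6.06) = 70.7°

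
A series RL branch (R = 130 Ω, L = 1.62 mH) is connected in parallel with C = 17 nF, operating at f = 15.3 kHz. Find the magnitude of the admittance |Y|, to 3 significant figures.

3.82 mS

ω = 2πf = 96130 rad/s
X_L = ωL = 156 Ω
X_C = 1/(ωC) = 612 Ω
Branch 1 (R+jX_L): Z₁ = 130 + j156 Ω, |Z₁| = 203 Ω
Branch 2 (−jX_C): Z₂ = −j612 Ω
Parallel: Z = Z₁Z₂/(Z₁+Z₂), |Z| = 262 Ω, ∠Z = 34.2°
|Y| = 1/|Z| = 3.82 mS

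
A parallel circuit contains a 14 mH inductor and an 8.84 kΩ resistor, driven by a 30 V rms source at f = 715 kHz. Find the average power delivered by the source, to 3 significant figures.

ω = 2πf = 4.492e+06 rad/s
X_L = ωL = 62900 Ω
Parallel: admittances add. Y = 1/R + 1/(jωL)
Y = (0.000113 − j1.59e-05) S
|Y| = 0.000114 S → |Z| = 1/|Y| = 8750 Ω, ∠Z = −∠Y = 8.00°
I = V/|Z| = 3.43 mA
P = VI cos φ = 30 × 0.00343 × cos(8.00°) = 102 mW

102 mW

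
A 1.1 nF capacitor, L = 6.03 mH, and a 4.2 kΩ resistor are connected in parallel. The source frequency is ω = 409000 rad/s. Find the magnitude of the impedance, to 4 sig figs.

X_L = ωL = 2466 Ω
X_C = 1/(ωC) = 2223 Ω
Parallel: admittances add. Y = 1/R + 1/(jωL) + jωC
Y = (0.0002381 + j4.443e-05) S
|Y| = 0.0002422 S → |Z| = 1/|Y| = 4129 Ω, ∠Z = −∠Y = -10.57°

4129 Ω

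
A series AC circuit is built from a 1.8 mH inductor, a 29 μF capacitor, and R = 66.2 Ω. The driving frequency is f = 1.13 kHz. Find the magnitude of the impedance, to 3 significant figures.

66.7 Ω

ω = 2πf = 7100 rad/s
X_L = ωL = 12.8 Ω
X_C = 1/(ωC) = 4.86 Ω
Net reactance X = X_L − X_C = 7.92 Ω
Z = 66.2 + j7.92 Ω
|Z| = √(66.2² + 7.92²) = 66.7 Ω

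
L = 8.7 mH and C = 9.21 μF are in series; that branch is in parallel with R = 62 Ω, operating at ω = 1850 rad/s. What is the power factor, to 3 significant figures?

X_L = ωL = 16.1 Ω
X_C = 1/(ωC) = 58.7 Ω
Branch 1: Z₁ = R = 62.0 Ω
Branch 2 (series LC): Z₂ = j(X_L − X_C) = −j42.6 Ω
Parallel: Z = Z₁Z₂/(Z₁+Z₂), |Z| = 35.1 Ω, ∠Z = -55.5°
cos φ = cos(-55.5°) = 0.566

0.566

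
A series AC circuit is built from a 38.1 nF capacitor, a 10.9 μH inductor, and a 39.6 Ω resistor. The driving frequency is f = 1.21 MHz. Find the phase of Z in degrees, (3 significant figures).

63.5°

ω = 2πf = 7.603e+06 rad/s
X_L = ωL = 82.9 Ω
X_C = 1/(ωC) = 3.45 Ω
Net reactance X = X_L − X_C = 79.4 Ω
Z = 39.6 + j79.4 Ω
|Z| = √(39.6² + 79.4²) = 88.7 Ω
∠Z = arctan(79.4/39.6) = 63.5°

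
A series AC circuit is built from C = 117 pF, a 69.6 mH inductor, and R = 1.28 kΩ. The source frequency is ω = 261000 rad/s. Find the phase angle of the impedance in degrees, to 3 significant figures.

-85.0°

X_L = ωL = 18200 Ω
X_C = 1/(ωC) = 32700 Ω
Net reactance X = X_L − X_C = -14600 Ω
Z = 1280 − j14600 Ω
|Z| = √(1280² + 14600²) = 14600 Ω
∠Z = arctan(-14600/1280) = -85.0°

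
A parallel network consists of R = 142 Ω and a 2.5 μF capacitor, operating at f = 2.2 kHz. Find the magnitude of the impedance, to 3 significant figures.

28.4 Ω

ω = 2πf = 13820 rad/s
X_C = 1/(ωC) = 28.9 Ω
Parallel: admittances add. Y = 1/R + jωC
Y = (0.00704 + j0.0346) S
|Y| = 0.0353 S → |Z| = 1/|Y| = 28.4 Ω, ∠Z = −∠Y = -78.5°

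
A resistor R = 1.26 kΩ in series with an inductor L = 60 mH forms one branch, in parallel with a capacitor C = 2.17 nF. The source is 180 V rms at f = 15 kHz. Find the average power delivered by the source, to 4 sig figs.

1.216 W

ω = 2πf = 94250 rad/s
X_L = ωL = 5655 Ω
X_C = 1/(ωC) = 4890 Ω
Branch 1 (R+jX_L): Z₁ = 1260 + j5655 Ω, |Z₁| = 5794 Ω
Branch 2 (−jX_C): Z₂ = −j4890 Ω
Parallel: Z = Z₁Z₂/(Z₁+Z₂), |Z| = 19220 Ω, ∠Z = -43.84°
I = V/|Z| = 9.367 mA
P = VI cos φ = 180 × 0.009367 × cos(-43.84°) = 1.216 W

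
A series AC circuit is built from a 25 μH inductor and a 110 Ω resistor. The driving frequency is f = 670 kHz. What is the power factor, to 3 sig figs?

ω = 2πf = 4.21e+06 rad/s
X_L = ωL = 105 Ω
Z = 110 + j105 Ω
|Z| = √(110² + 105²) = 152 Ω
∠Z = arctan(105/110) = 43.7°
cos φ = cos(43.7°) = 0.723

0.723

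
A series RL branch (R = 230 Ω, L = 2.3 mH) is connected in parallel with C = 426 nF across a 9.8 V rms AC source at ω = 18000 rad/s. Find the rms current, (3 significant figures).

79.3 mA

X_L = ωL = 41.4 Ω
X_C = 1/(ωC) = 130 Ω
Branch 1 (R+jX_L): Z₁ = 230 + j41.4 Ω, |Z₁| = 234 Ω
Branch 2 (−jX_C): Z₂ = −j130 Ω
Parallel: Z = Z₁Z₂/(Z₁+Z₂), |Z| = 124 Ω, ∠Z = -58.6°
I = V/|Z| = 9.8/124 = 79.3 mA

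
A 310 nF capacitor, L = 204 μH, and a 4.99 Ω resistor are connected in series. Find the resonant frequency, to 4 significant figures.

20.01 kHz

ω₀ = 1/√(LC) = 1/√(0.000204 × 3.1e-07) = 125700 rad/s
f₀ = ω₀/(2π) = 20.01 kHz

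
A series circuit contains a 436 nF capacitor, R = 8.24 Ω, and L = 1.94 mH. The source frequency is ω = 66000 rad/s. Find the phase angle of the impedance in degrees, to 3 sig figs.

85.0°

X_L = ωL = 128 Ω
X_C = 1/(ωC) = 34.8 Ω
Net reactance X = X_L − X_C = 93.3 Ω
Z = 8.24 + j93.3 Ω
|Z| = √(8.24² + 93.3²) = 93.7 Ω
∠Z = arctan(93.3/8.24) = 85.0°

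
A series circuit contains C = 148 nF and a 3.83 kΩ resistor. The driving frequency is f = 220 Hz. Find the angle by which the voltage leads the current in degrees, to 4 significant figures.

ω = 2πf = 1382 rad/s
X_C = 1/(ωC) = 4888 Ω
Z = 3830 − j4888 Ω
|Z| = √(3830² + 4888²) = 6210 Ω
∠Z = arctan(-4888/3830) = -51.92°

-51.92°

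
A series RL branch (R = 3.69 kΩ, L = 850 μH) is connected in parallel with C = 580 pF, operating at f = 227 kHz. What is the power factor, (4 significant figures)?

0.3112

ω = 2πf = 1.426e+06 rad/s
X_L = ωL = 1212 Ω
X_C = 1/(ωC) = 1209 Ω
Branch 1 (R+jX_L): Z₁ = 3690 + j1212 Ω, |Z₁| = 3884 Ω
Branch 2 (−jX_C): Z₂ = −j1209 Ω
Parallel: Z = Z₁Z₂/(Z₁+Z₂), |Z| = 1272 Ω, ∠Z = -71.87°
cos φ = cos(-71.87°) = 0.3112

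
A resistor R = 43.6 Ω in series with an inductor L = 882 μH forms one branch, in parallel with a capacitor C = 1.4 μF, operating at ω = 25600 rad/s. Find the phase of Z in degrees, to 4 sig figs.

-55.66°

X_L = ωL = 22.58 Ω
X_C = 1/(ωC) = 27.90 Ω
Branch 1 (R+jX_L): Z₁ = 43.60 + j22.58 Ω, |Z₁| = 49.10 Ω
Branch 2 (−jX_C): Z₂ = −j27.90 Ω
Parallel: Z = Z₁Z₂/(Z₁+Z₂), |Z| = 31.19 Ω, ∠Z = -55.66°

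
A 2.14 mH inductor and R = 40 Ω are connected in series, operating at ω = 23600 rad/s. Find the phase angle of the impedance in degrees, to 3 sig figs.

51.6°

X_L = ωL = 50.5 Ω
Z = 40.0 + j50.5 Ω
|Z| = √(40.0² + 50.5²) = 64.4 Ω
∠Z = arctan(50.5/40.0) = 51.6°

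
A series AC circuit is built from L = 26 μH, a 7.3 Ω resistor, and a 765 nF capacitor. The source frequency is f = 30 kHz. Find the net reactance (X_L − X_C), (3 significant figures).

ω = 2πf = 188500 rad/s
X_L = ωL = 4.90 Ω
X_C = 1/(ωC) = 6.93 Ω
X = 4.90 − 6.93 = -2.03 Ω

-2.03 Ω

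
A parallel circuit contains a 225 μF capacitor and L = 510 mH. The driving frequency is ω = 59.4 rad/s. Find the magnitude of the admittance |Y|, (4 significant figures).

19.64 mS

X_L = ωL = 30.29 Ω
X_C = 1/(ωC) = 74.82 Ω
Parallel: admittances add. Y = 1/(jωL) + jωC
Y = (0 − j0.01964) S
|Y| = 0.01964 S → |Z| = 1/|Y| = 50.90 Ω, ∠Z = −∠Y = 90.00°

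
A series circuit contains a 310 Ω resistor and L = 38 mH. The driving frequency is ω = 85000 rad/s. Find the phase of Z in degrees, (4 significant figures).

X_L = ωL = 3230 Ω
Z = 310.0 + j3230 Ω
|Z| = √(310.0² + 3230²) = 3245 Ω
∠Z = arctan(3230/310.0) = 84.52°

84.52°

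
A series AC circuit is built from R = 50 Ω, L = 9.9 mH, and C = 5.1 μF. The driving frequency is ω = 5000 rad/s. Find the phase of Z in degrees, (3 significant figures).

X_L = ωL = 49.5 Ω
X_C = 1/(ωC) = 39.2 Ω
Net reactance X = X_L − X_C = 10.3 Ω
Z = 50.0 + j10.3 Ω
|Z| = √(50.0² + 10.3²) = 51.0 Ω
∠Z = arctan(10.3/50.0) = 11.6°

11.6°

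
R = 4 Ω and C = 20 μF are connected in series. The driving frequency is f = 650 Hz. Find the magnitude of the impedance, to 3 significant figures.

12.9 Ω

ω = 2πf = 4084 rad/s
X_C = 1/(ωC) = 12.2 Ω
Z = 4.00 − j12.2 Ω
|Z| = √(4.00² + 12.2²) = 12.9 Ω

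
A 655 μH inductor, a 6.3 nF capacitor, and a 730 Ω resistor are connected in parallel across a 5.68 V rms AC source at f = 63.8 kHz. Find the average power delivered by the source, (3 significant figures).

44.2 mW

ω = 2πf = 400900 rad/s
X_L = ωL = 263 Ω
X_C = 1/(ωC) = 396 Ω
Parallel: admittances add. Y = 1/R + 1/(jωL) + jωC
Y = (0.00137 − j0.00128) S
|Y| = 0.00188 S → |Z| = 1/|Y| = 533 Ω, ∠Z = −∠Y = 43.1°
I = V/|Z| = 10.7 mA
P = VI cos φ = 5.68 × 0.0107 × cos(43.1°) = 44.2 mW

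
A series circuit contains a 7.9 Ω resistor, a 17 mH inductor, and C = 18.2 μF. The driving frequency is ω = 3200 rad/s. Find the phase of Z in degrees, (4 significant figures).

X_L = ωL = 54.40 Ω
X_C = 1/(ωC) = 17.17 Ω
Net reactance X = X_L − X_C = 37.23 Ω
Z = 7.900 + j37.23 Ω
|Z| = √(7.900² + 37.23²) = 38.06 Ω
∠Z = arctan(37.23/7.900) = 78.02°

78.02°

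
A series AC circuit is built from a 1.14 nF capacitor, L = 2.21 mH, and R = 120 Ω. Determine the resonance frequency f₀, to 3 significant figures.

100 kHz

ω₀ = 1/√(LC) = 1/√(0.00221 × 1.14e-09) = 630000 rad/s
f₀ = ω₀/(2π) = 100 kHz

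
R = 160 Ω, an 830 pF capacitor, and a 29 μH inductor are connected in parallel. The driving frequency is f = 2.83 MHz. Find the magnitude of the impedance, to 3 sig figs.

ω = 2πf = 1.778e+07 rad/s
X_L = ωL = 516 Ω
X_C = 1/(ωC) = 67.8 Ω
Parallel: admittances add. Y = 1/R + 1/(jωL) + jωC
Y = (0.00625 + j0.0128) S
|Y| = 0.0143 S → |Z| = 1/|Y| = 70.1 Ω, ∠Z = −∠Y = -64.0°

70.1 Ω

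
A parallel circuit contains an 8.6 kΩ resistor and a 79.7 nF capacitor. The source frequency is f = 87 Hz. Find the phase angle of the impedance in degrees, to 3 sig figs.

-20.5°

ω = 2πf = 546.6 rad/s
X_C = 1/(ωC) = 23000 Ω
Parallel: admittances add. Y = 1/R + jωC
Y = (0.000116 + j4.36e-05) S
|Y| = 0.000124 S → |Z| = 1/|Y| = 8050 Ω, ∠Z = −∠Y = -20.5°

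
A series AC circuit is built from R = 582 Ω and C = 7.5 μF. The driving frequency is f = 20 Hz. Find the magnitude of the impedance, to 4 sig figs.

1210 Ω

ω = 2πf = 125.7 rad/s
X_C = 1/(ωC) = 1061 Ω
Z = 582.0 − j1061 Ω
|Z| = √(582.0² + 1061²) = 1210 Ω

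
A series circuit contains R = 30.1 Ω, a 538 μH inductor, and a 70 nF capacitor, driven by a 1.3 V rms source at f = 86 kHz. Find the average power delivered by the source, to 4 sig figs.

719.0 μW

ω = 2πf = 540400 rad/s
X_L = ωL = 290.7 Ω
X_C = 1/(ωC) = 26.44 Ω
Net reactance X = X_L − X_C = 264.3 Ω
Z = 30.10 + j264.3 Ω
|Z| = √(30.10² + 264.3²) = 266.0 Ω
∠Z = arctan(264.3/30.10) = 83.50°
I = V/|Z| = 4.888 mA
P = VI cos φ = 1.3 × 0.004888 × cos(83.50°) = 719.0 μW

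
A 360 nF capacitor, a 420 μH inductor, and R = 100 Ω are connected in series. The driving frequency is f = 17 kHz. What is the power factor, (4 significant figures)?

ω = 2πf = 106800 rad/s
X_L = ωL = 44.86 Ω
X_C = 1/(ωC) = 26.01 Ω
Net reactance X = X_L − X_C = 18.86 Ω
Z = 100.0 + j18.86 Ω
|Z| = √(100.0² + 18.86²) = 101.8 Ω
∠Z = arctan(18.86/100.0) = 10.68°
cos φ = cos(10.68°) = 0.9827

0.9827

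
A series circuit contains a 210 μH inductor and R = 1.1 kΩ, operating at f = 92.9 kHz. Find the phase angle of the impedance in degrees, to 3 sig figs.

ω = 2πf = 583700 rad/s
X_L = ωL = 123 Ω
Z = 1100 + j123 Ω
|Z| = √(1100² + 123²) = 1110 Ω
∠Z = arctan(123/1100) = 6.36°

6.36°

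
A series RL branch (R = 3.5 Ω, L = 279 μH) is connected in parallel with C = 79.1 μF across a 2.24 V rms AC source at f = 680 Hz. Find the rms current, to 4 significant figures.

ω = 2πf = 4273 rad/s
X_L = ωL = 1.192 Ω
X_C = 1/(ωC) = 2.959 Ω
Branch 1 (R+jX_L): Z₁ = 3.500 + j1.192 Ω, |Z₁| = 3.697 Ω
Branch 2 (−jX_C): Z₂ = −j2.959 Ω
Parallel: Z = Z₁Z₂/(Z₁+Z₂), |Z| = 2.790 Ω, ∠Z = -44.41°
I = V/|Z| = 2.24/2.790 = 802.7 mA

802.7 mA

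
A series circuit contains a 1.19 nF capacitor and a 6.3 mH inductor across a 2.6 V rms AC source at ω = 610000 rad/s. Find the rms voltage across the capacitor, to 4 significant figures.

1.453 V

X_L = ωL = 3843 Ω
X_C = 1/(ωC) = 1378 Ω
Net reactance X = X_L − X_C = 2465 Ω
Z = j2465 Ω
|Z| = √(0² + 2465²) = 2465 Ω
I = V/|Z| = 1.055 mA
V_C = I·|Z_C| = 0.001055 × 1378 = 1.453 V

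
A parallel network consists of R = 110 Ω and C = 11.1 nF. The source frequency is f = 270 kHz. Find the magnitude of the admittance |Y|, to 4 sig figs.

20.91 mS

ω = 2πf = 1.696e+06 rad/s
X_C = 1/(ωC) = 53.10 Ω
Parallel: admittances add. Y = 1/R + jωC
Y = (0.009091 + j0.01883) S
|Y| = 0.02091 S → |Z| = 1/|Y| = 47.82 Ω, ∠Z = −∠Y = -64.23°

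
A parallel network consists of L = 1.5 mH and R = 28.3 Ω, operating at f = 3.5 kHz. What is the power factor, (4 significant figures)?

ω = 2πf = 21990 rad/s
X_L = ωL = 32.99 Ω
Parallel: admittances add. Y = 1/R + 1/(jωL)
Y = (0.03534 − j0.03032) S
|Y| = 0.04656 S → |Z| = 1/|Y| = 21.48 Ω, ∠Z = −∠Y = 40.63°
cos φ = cos(40.63°) = 0.7590

0.7590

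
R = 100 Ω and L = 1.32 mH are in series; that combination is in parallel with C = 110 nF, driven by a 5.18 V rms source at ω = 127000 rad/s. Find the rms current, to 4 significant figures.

X_L = ωL = 167.6 Ω
X_C = 1/(ωC) = 71.58 Ω
Branch 1 (R+jX_L): Z₁ = 100.0 + j167.6 Ω, |Z₁| = 195.2 Ω
Branch 2 (−jX_C): Z₂ = −j71.58 Ω
Parallel: Z = Z₁Z₂/(Z₁+Z₂), |Z| = 100.8 Ω, ∠Z = -74.66°
I = V/|Z| = 5.18/100.8 = 51.40 mA

51.40 mA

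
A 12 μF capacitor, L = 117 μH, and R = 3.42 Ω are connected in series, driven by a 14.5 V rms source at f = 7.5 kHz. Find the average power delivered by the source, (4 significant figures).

27.95 W

ω = 2πf = 47120 rad/s
X_L = ωL = 5.513 Ω
X_C = 1/(ωC) = 1.768 Ω
Net reactance X = X_L − X_C = 3.745 Ω
Z = 3.420 + j3.745 Ω
|Z| = √(3.420² + 3.745²) = 5.072 Ω
∠Z = arctan(3.745/3.420) = 47.60°
I = V/|Z| = 2.859 A
P = VI cos φ = 14.5 × 2.859 × cos(47.60°) = 27.95 W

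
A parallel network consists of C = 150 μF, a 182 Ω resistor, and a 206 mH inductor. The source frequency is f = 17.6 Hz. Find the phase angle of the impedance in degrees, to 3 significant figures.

78.6°

ω = 2πf = 110.6 rad/s
X_L = ωL = 22.8 Ω
X_C = 1/(ωC) = 60.3 Ω
Parallel: admittances add. Y = 1/R + 1/(jωL) + jωC
Y = (0.00549 − j0.0273) S
|Y| = 0.0279 S → |Z| = 1/|Y| = 35.9 Ω, ∠Z = −∠Y = 78.6°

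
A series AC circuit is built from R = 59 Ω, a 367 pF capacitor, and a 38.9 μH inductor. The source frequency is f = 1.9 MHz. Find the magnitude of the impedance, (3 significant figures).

ω = 2πf = 1.194e+07 rad/s
X_L = ωL = 464 Ω
X_C = 1/(ωC) = 228 Ω
Net reactance X = X_L − X_C = 236 Ω
Z = 59.0 + j236 Ω
|Z| = √(59.0² + 236²) = 243 Ω

243 Ω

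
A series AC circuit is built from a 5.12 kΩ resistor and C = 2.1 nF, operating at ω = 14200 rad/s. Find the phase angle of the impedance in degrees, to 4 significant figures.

-81.32°

X_C = 1/(ωC) = 33530 Ω
Z = 5120 − j33530 Ω
|Z| = √(5120² + 33530²) = 33920 Ω
∠Z = arctan(-33530/5120) = -81.32°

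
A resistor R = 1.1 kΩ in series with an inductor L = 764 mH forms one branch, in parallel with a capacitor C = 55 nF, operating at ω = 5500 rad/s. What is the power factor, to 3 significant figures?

X_L = ωL = 4200 Ω
X_C = 1/(ωC) = 3310 Ω
Branch 1 (R+jX_L): Z₁ = 1100 + j4200 Ω, |Z₁| = 4340 Ω
Branch 2 (−jX_C): Z₂ = −j3310 Ω
Parallel: Z = Z₁Z₂/(Z₁+Z₂), |Z| = 10100 Ω, ∠Z = -53.8°
cos φ = cos(-53.8°) = 0.590

0.590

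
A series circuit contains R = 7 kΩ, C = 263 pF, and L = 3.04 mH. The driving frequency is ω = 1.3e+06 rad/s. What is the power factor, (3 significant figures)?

0.989

X_L = ωL = 3950 Ω
X_C = 1/(ωC) = 2920 Ω
Net reactance X = X_L − X_C = 1030 Ω
Z = 7000 + j1030 Ω
|Z| = √(7000² + 1030²) = 7070 Ω
∠Z = arctan(1030/7000) = 8.35°
cos φ = cos(8.35°) = 0.989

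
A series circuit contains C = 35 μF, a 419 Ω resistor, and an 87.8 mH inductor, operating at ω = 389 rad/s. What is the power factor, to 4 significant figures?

0.9956

X_L = ωL = 34.15 Ω
X_C = 1/(ωC) = 73.45 Ω
Net reactance X = X_L − X_C = -39.29 Ω
Z = 419.0 − j39.29 Ω
|Z| = √(419.0² + 39.29²) = 420.8 Ω
∠Z = arctan(-39.29/419.0) = -5.358°
cos φ = cos(-5.358°) = 0.9956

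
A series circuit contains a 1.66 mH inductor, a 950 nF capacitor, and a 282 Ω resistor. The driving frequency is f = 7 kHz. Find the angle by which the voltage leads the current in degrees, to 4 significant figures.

ω = 2πf = 43980 rad/s
X_L = ωL = 73.01 Ω
X_C = 1/(ωC) = 23.93 Ω
Net reactance X = X_L − X_C = 49.08 Ω
Z = 282.0 + j49.08 Ω
|Z| = √(282.0² + 49.08²) = 286.2 Ω
∠Z = arctan(49.08/282.0) = 9.873°

9.873°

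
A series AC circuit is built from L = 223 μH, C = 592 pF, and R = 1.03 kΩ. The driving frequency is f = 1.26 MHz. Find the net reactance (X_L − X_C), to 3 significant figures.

ω = 2πf = 7.917e+06 rad/s
X_L = ωL = 1770 Ω
X_C = 1/(ωC) = 213 Ω
X = 1770 − 213 = 1550 Ω

1550 Ω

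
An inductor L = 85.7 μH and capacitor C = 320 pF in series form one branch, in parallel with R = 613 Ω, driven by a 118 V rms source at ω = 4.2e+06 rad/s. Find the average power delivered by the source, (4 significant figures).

X_L = ωL = 359.9 Ω
X_C = 1/(ωC) = 744.0 Ω
Branch 1: Z₁ = R = 613.0 Ω
Branch 2 (series LC): Z₂ = j(X_L − X_C) = −j384.1 Ω
Parallel: Z = Z₁Z₂/(Z₁+Z₂), |Z| = 325.5 Ω, ∠Z = -57.93°
I = V/|Z| = 362.5 mA
P = VI cos φ = 118 × 0.3625 × cos(-57.93°) = 22.71 W

22.71 W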